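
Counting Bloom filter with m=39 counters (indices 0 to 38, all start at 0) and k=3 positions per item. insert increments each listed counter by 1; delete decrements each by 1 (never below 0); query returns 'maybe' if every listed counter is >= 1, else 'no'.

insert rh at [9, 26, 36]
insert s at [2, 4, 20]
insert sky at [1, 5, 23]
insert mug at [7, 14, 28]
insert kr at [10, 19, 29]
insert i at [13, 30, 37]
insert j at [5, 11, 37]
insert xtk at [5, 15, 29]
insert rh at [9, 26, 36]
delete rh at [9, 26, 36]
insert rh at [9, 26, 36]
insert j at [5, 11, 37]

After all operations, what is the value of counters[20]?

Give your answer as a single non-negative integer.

Answer: 1

Derivation:
Step 1: insert rh at [9, 26, 36] -> counters=[0,0,0,0,0,0,0,0,0,1,0,0,0,0,0,0,0,0,0,0,0,0,0,0,0,0,1,0,0,0,0,0,0,0,0,0,1,0,0]
Step 2: insert s at [2, 4, 20] -> counters=[0,0,1,0,1,0,0,0,0,1,0,0,0,0,0,0,0,0,0,0,1,0,0,0,0,0,1,0,0,0,0,0,0,0,0,0,1,0,0]
Step 3: insert sky at [1, 5, 23] -> counters=[0,1,1,0,1,1,0,0,0,1,0,0,0,0,0,0,0,0,0,0,1,0,0,1,0,0,1,0,0,0,0,0,0,0,0,0,1,0,0]
Step 4: insert mug at [7, 14, 28] -> counters=[0,1,1,0,1,1,0,1,0,1,0,0,0,0,1,0,0,0,0,0,1,0,0,1,0,0,1,0,1,0,0,0,0,0,0,0,1,0,0]
Step 5: insert kr at [10, 19, 29] -> counters=[0,1,1,0,1,1,0,1,0,1,1,0,0,0,1,0,0,0,0,1,1,0,0,1,0,0,1,0,1,1,0,0,0,0,0,0,1,0,0]
Step 6: insert i at [13, 30, 37] -> counters=[0,1,1,0,1,1,0,1,0,1,1,0,0,1,1,0,0,0,0,1,1,0,0,1,0,0,1,0,1,1,1,0,0,0,0,0,1,1,0]
Step 7: insert j at [5, 11, 37] -> counters=[0,1,1,0,1,2,0,1,0,1,1,1,0,1,1,0,0,0,0,1,1,0,0,1,0,0,1,0,1,1,1,0,0,0,0,0,1,2,0]
Step 8: insert xtk at [5, 15, 29] -> counters=[0,1,1,0,1,3,0,1,0,1,1,1,0,1,1,1,0,0,0,1,1,0,0,1,0,0,1,0,1,2,1,0,0,0,0,0,1,2,0]
Step 9: insert rh at [9, 26, 36] -> counters=[0,1,1,0,1,3,0,1,0,2,1,1,0,1,1,1,0,0,0,1,1,0,0,1,0,0,2,0,1,2,1,0,0,0,0,0,2,2,0]
Step 10: delete rh at [9, 26, 36] -> counters=[0,1,1,0,1,3,0,1,0,1,1,1,0,1,1,1,0,0,0,1,1,0,0,1,0,0,1,0,1,2,1,0,0,0,0,0,1,2,0]
Step 11: insert rh at [9, 26, 36] -> counters=[0,1,1,0,1,3,0,1,0,2,1,1,0,1,1,1,0,0,0,1,1,0,0,1,0,0,2,0,1,2,1,0,0,0,0,0,2,2,0]
Step 12: insert j at [5, 11, 37] -> counters=[0,1,1,0,1,4,0,1,0,2,1,2,0,1,1,1,0,0,0,1,1,0,0,1,0,0,2,0,1,2,1,0,0,0,0,0,2,3,0]
Final counters=[0,1,1,0,1,4,0,1,0,2,1,2,0,1,1,1,0,0,0,1,1,0,0,1,0,0,2,0,1,2,1,0,0,0,0,0,2,3,0] -> counters[20]=1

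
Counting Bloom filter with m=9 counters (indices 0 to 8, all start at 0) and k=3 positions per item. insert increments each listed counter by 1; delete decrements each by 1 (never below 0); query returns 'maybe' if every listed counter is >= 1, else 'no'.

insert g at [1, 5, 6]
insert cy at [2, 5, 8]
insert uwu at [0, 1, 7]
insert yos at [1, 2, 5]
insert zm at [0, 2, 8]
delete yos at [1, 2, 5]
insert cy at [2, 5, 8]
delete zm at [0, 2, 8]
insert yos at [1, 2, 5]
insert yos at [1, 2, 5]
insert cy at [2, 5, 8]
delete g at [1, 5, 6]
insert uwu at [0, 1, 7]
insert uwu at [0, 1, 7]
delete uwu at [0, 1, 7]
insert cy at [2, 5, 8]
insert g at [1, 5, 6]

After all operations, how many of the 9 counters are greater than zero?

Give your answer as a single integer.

Step 1: insert g at [1, 5, 6] -> counters=[0,1,0,0,0,1,1,0,0]
Step 2: insert cy at [2, 5, 8] -> counters=[0,1,1,0,0,2,1,0,1]
Step 3: insert uwu at [0, 1, 7] -> counters=[1,2,1,0,0,2,1,1,1]
Step 4: insert yos at [1, 2, 5] -> counters=[1,3,2,0,0,3,1,1,1]
Step 5: insert zm at [0, 2, 8] -> counters=[2,3,3,0,0,3,1,1,2]
Step 6: delete yos at [1, 2, 5] -> counters=[2,2,2,0,0,2,1,1,2]
Step 7: insert cy at [2, 5, 8] -> counters=[2,2,3,0,0,3,1,1,3]
Step 8: delete zm at [0, 2, 8] -> counters=[1,2,2,0,0,3,1,1,2]
Step 9: insert yos at [1, 2, 5] -> counters=[1,3,3,0,0,4,1,1,2]
Step 10: insert yos at [1, 2, 5] -> counters=[1,4,4,0,0,5,1,1,2]
Step 11: insert cy at [2, 5, 8] -> counters=[1,4,5,0,0,6,1,1,3]
Step 12: delete g at [1, 5, 6] -> counters=[1,3,5,0,0,5,0,1,3]
Step 13: insert uwu at [0, 1, 7] -> counters=[2,4,5,0,0,5,0,2,3]
Step 14: insert uwu at [0, 1, 7] -> counters=[3,5,5,0,0,5,0,3,3]
Step 15: delete uwu at [0, 1, 7] -> counters=[2,4,5,0,0,5,0,2,3]
Step 16: insert cy at [2, 5, 8] -> counters=[2,4,6,0,0,6,0,2,4]
Step 17: insert g at [1, 5, 6] -> counters=[2,5,6,0,0,7,1,2,4]
Final counters=[2,5,6,0,0,7,1,2,4] -> 7 nonzero

Answer: 7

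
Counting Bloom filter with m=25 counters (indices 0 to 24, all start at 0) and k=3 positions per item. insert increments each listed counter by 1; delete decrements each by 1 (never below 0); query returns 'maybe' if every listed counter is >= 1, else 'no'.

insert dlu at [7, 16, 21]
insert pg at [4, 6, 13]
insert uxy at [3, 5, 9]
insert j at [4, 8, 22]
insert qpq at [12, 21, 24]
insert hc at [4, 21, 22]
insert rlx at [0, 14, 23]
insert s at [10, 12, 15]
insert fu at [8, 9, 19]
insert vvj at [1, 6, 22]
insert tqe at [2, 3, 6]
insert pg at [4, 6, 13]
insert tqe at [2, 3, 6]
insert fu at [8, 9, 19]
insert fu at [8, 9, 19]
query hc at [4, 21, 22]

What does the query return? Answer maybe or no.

Answer: maybe

Derivation:
Step 1: insert dlu at [7, 16, 21] -> counters=[0,0,0,0,0,0,0,1,0,0,0,0,0,0,0,0,1,0,0,0,0,1,0,0,0]
Step 2: insert pg at [4, 6, 13] -> counters=[0,0,0,0,1,0,1,1,0,0,0,0,0,1,0,0,1,0,0,0,0,1,0,0,0]
Step 3: insert uxy at [3, 5, 9] -> counters=[0,0,0,1,1,1,1,1,0,1,0,0,0,1,0,0,1,0,0,0,0,1,0,0,0]
Step 4: insert j at [4, 8, 22] -> counters=[0,0,0,1,2,1,1,1,1,1,0,0,0,1,0,0,1,0,0,0,0,1,1,0,0]
Step 5: insert qpq at [12, 21, 24] -> counters=[0,0,0,1,2,1,1,1,1,1,0,0,1,1,0,0,1,0,0,0,0,2,1,0,1]
Step 6: insert hc at [4, 21, 22] -> counters=[0,0,0,1,3,1,1,1,1,1,0,0,1,1,0,0,1,0,0,0,0,3,2,0,1]
Step 7: insert rlx at [0, 14, 23] -> counters=[1,0,0,1,3,1,1,1,1,1,0,0,1,1,1,0,1,0,0,0,0,3,2,1,1]
Step 8: insert s at [10, 12, 15] -> counters=[1,0,0,1,3,1,1,1,1,1,1,0,2,1,1,1,1,0,0,0,0,3,2,1,1]
Step 9: insert fu at [8, 9, 19] -> counters=[1,0,0,1,3,1,1,1,2,2,1,0,2,1,1,1,1,0,0,1,0,3,2,1,1]
Step 10: insert vvj at [1, 6, 22] -> counters=[1,1,0,1,3,1,2,1,2,2,1,0,2,1,1,1,1,0,0,1,0,3,3,1,1]
Step 11: insert tqe at [2, 3, 6] -> counters=[1,1,1,2,3,1,3,1,2,2,1,0,2,1,1,1,1,0,0,1,0,3,3,1,1]
Step 12: insert pg at [4, 6, 13] -> counters=[1,1,1,2,4,1,4,1,2,2,1,0,2,2,1,1,1,0,0,1,0,3,3,1,1]
Step 13: insert tqe at [2, 3, 6] -> counters=[1,1,2,3,4,1,5,1,2,2,1,0,2,2,1,1,1,0,0,1,0,3,3,1,1]
Step 14: insert fu at [8, 9, 19] -> counters=[1,1,2,3,4,1,5,1,3,3,1,0,2,2,1,1,1,0,0,2,0,3,3,1,1]
Step 15: insert fu at [8, 9, 19] -> counters=[1,1,2,3,4,1,5,1,4,4,1,0,2,2,1,1,1,0,0,3,0,3,3,1,1]
Query hc: check counters[4]=4 counters[21]=3 counters[22]=3 -> maybe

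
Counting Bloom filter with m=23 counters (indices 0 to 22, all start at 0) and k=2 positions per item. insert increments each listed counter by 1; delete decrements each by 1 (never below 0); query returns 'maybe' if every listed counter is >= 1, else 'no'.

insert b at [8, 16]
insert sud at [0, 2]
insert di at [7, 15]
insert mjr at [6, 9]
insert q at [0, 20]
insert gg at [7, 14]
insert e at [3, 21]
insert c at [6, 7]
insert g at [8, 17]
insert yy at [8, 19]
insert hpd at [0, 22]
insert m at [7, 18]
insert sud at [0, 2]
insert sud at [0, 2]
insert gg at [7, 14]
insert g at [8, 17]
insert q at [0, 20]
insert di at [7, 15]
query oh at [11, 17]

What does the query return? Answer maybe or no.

Step 1: insert b at [8, 16] -> counters=[0,0,0,0,0,0,0,0,1,0,0,0,0,0,0,0,1,0,0,0,0,0,0]
Step 2: insert sud at [0, 2] -> counters=[1,0,1,0,0,0,0,0,1,0,0,0,0,0,0,0,1,0,0,0,0,0,0]
Step 3: insert di at [7, 15] -> counters=[1,0,1,0,0,0,0,1,1,0,0,0,0,0,0,1,1,0,0,0,0,0,0]
Step 4: insert mjr at [6, 9] -> counters=[1,0,1,0,0,0,1,1,1,1,0,0,0,0,0,1,1,0,0,0,0,0,0]
Step 5: insert q at [0, 20] -> counters=[2,0,1,0,0,0,1,1,1,1,0,0,0,0,0,1,1,0,0,0,1,0,0]
Step 6: insert gg at [7, 14] -> counters=[2,0,1,0,0,0,1,2,1,1,0,0,0,0,1,1,1,0,0,0,1,0,0]
Step 7: insert e at [3, 21] -> counters=[2,0,1,1,0,0,1,2,1,1,0,0,0,0,1,1,1,0,0,0,1,1,0]
Step 8: insert c at [6, 7] -> counters=[2,0,1,1,0,0,2,3,1,1,0,0,0,0,1,1,1,0,0,0,1,1,0]
Step 9: insert g at [8, 17] -> counters=[2,0,1,1,0,0,2,3,2,1,0,0,0,0,1,1,1,1,0,0,1,1,0]
Step 10: insert yy at [8, 19] -> counters=[2,0,1,1,0,0,2,3,3,1,0,0,0,0,1,1,1,1,0,1,1,1,0]
Step 11: insert hpd at [0, 22] -> counters=[3,0,1,1,0,0,2,3,3,1,0,0,0,0,1,1,1,1,0,1,1,1,1]
Step 12: insert m at [7, 18] -> counters=[3,0,1,1,0,0,2,4,3,1,0,0,0,0,1,1,1,1,1,1,1,1,1]
Step 13: insert sud at [0, 2] -> counters=[4,0,2,1,0,0,2,4,3,1,0,0,0,0,1,1,1,1,1,1,1,1,1]
Step 14: insert sud at [0, 2] -> counters=[5,0,3,1,0,0,2,4,3,1,0,0,0,0,1,1,1,1,1,1,1,1,1]
Step 15: insert gg at [7, 14] -> counters=[5,0,3,1,0,0,2,5,3,1,0,0,0,0,2,1,1,1,1,1,1,1,1]
Step 16: insert g at [8, 17] -> counters=[5,0,3,1,0,0,2,5,4,1,0,0,0,0,2,1,1,2,1,1,1,1,1]
Step 17: insert q at [0, 20] -> counters=[6,0,3,1,0,0,2,5,4,1,0,0,0,0,2,1,1,2,1,1,2,1,1]
Step 18: insert di at [7, 15] -> counters=[6,0,3,1,0,0,2,6,4,1,0,0,0,0,2,2,1,2,1,1,2,1,1]
Query oh: check counters[11]=0 counters[17]=2 -> no

Answer: no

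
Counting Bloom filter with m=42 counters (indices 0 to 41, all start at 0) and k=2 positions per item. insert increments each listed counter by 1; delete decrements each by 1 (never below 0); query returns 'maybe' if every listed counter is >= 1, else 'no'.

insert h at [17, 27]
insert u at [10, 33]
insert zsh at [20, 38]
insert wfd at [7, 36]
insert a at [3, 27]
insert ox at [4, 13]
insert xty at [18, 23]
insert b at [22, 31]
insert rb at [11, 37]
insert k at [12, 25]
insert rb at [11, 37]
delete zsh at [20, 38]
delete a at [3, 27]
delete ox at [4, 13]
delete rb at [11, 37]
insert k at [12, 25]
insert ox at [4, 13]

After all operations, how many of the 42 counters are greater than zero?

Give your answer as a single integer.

Answer: 16

Derivation:
Step 1: insert h at [17, 27] -> counters=[0,0,0,0,0,0,0,0,0,0,0,0,0,0,0,0,0,1,0,0,0,0,0,0,0,0,0,1,0,0,0,0,0,0,0,0,0,0,0,0,0,0]
Step 2: insert u at [10, 33] -> counters=[0,0,0,0,0,0,0,0,0,0,1,0,0,0,0,0,0,1,0,0,0,0,0,0,0,0,0,1,0,0,0,0,0,1,0,0,0,0,0,0,0,0]
Step 3: insert zsh at [20, 38] -> counters=[0,0,0,0,0,0,0,0,0,0,1,0,0,0,0,0,0,1,0,0,1,0,0,0,0,0,0,1,0,0,0,0,0,1,0,0,0,0,1,0,0,0]
Step 4: insert wfd at [7, 36] -> counters=[0,0,0,0,0,0,0,1,0,0,1,0,0,0,0,0,0,1,0,0,1,0,0,0,0,0,0,1,0,0,0,0,0,1,0,0,1,0,1,0,0,0]
Step 5: insert a at [3, 27] -> counters=[0,0,0,1,0,0,0,1,0,0,1,0,0,0,0,0,0,1,0,0,1,0,0,0,0,0,0,2,0,0,0,0,0,1,0,0,1,0,1,0,0,0]
Step 6: insert ox at [4, 13] -> counters=[0,0,0,1,1,0,0,1,0,0,1,0,0,1,0,0,0,1,0,0,1,0,0,0,0,0,0,2,0,0,0,0,0,1,0,0,1,0,1,0,0,0]
Step 7: insert xty at [18, 23] -> counters=[0,0,0,1,1,0,0,1,0,0,1,0,0,1,0,0,0,1,1,0,1,0,0,1,0,0,0,2,0,0,0,0,0,1,0,0,1,0,1,0,0,0]
Step 8: insert b at [22, 31] -> counters=[0,0,0,1,1,0,0,1,0,0,1,0,0,1,0,0,0,1,1,0,1,0,1,1,0,0,0,2,0,0,0,1,0,1,0,0,1,0,1,0,0,0]
Step 9: insert rb at [11, 37] -> counters=[0,0,0,1,1,0,0,1,0,0,1,1,0,1,0,0,0,1,1,0,1,0,1,1,0,0,0,2,0,0,0,1,0,1,0,0,1,1,1,0,0,0]
Step 10: insert k at [12, 25] -> counters=[0,0,0,1,1,0,0,1,0,0,1,1,1,1,0,0,0,1,1,0,1,0,1,1,0,1,0,2,0,0,0,1,0,1,0,0,1,1,1,0,0,0]
Step 11: insert rb at [11, 37] -> counters=[0,0,0,1,1,0,0,1,0,0,1,2,1,1,0,0,0,1,1,0,1,0,1,1,0,1,0,2,0,0,0,1,0,1,0,0,1,2,1,0,0,0]
Step 12: delete zsh at [20, 38] -> counters=[0,0,0,1,1,0,0,1,0,0,1,2,1,1,0,0,0,1,1,0,0,0,1,1,0,1,0,2,0,0,0,1,0,1,0,0,1,2,0,0,0,0]
Step 13: delete a at [3, 27] -> counters=[0,0,0,0,1,0,0,1,0,0,1,2,1,1,0,0,0,1,1,0,0,0,1,1,0,1,0,1,0,0,0,1,0,1,0,0,1,2,0,0,0,0]
Step 14: delete ox at [4, 13] -> counters=[0,0,0,0,0,0,0,1,0,0,1,2,1,0,0,0,0,1,1,0,0,0,1,1,0,1,0,1,0,0,0,1,0,1,0,0,1,2,0,0,0,0]
Step 15: delete rb at [11, 37] -> counters=[0,0,0,0,0,0,0,1,0,0,1,1,1,0,0,0,0,1,1,0,0,0,1,1,0,1,0,1,0,0,0,1,0,1,0,0,1,1,0,0,0,0]
Step 16: insert k at [12, 25] -> counters=[0,0,0,0,0,0,0,1,0,0,1,1,2,0,0,0,0,1,1,0,0,0,1,1,0,2,0,1,0,0,0,1,0,1,0,0,1,1,0,0,0,0]
Step 17: insert ox at [4, 13] -> counters=[0,0,0,0,1,0,0,1,0,0,1,1,2,1,0,0,0,1,1,0,0,0,1,1,0,2,0,1,0,0,0,1,0,1,0,0,1,1,0,0,0,0]
Final counters=[0,0,0,0,1,0,0,1,0,0,1,1,2,1,0,0,0,1,1,0,0,0,1,1,0,2,0,1,0,0,0,1,0,1,0,0,1,1,0,0,0,0] -> 16 nonzero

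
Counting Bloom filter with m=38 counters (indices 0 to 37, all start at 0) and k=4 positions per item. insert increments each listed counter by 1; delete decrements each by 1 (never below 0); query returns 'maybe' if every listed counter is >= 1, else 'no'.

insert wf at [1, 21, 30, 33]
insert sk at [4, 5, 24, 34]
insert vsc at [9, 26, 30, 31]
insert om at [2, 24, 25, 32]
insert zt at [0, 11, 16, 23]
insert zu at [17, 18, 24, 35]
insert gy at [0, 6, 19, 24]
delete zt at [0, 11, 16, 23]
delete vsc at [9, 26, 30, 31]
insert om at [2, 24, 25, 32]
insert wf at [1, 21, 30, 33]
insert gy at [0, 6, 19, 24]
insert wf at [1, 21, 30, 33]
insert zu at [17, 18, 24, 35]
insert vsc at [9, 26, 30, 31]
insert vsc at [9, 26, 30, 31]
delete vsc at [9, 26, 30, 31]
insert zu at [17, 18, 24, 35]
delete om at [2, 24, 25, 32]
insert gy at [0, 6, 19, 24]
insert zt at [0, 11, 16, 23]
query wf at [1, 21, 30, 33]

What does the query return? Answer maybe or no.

Answer: maybe

Derivation:
Step 1: insert wf at [1, 21, 30, 33] -> counters=[0,1,0,0,0,0,0,0,0,0,0,0,0,0,0,0,0,0,0,0,0,1,0,0,0,0,0,0,0,0,1,0,0,1,0,0,0,0]
Step 2: insert sk at [4, 5, 24, 34] -> counters=[0,1,0,0,1,1,0,0,0,0,0,0,0,0,0,0,0,0,0,0,0,1,0,0,1,0,0,0,0,0,1,0,0,1,1,0,0,0]
Step 3: insert vsc at [9, 26, 30, 31] -> counters=[0,1,0,0,1,1,0,0,0,1,0,0,0,0,0,0,0,0,0,0,0,1,0,0,1,0,1,0,0,0,2,1,0,1,1,0,0,0]
Step 4: insert om at [2, 24, 25, 32] -> counters=[0,1,1,0,1,1,0,0,0,1,0,0,0,0,0,0,0,0,0,0,0,1,0,0,2,1,1,0,0,0,2,1,1,1,1,0,0,0]
Step 5: insert zt at [0, 11, 16, 23] -> counters=[1,1,1,0,1,1,0,0,0,1,0,1,0,0,0,0,1,0,0,0,0,1,0,1,2,1,1,0,0,0,2,1,1,1,1,0,0,0]
Step 6: insert zu at [17, 18, 24, 35] -> counters=[1,1,1,0,1,1,0,0,0,1,0,1,0,0,0,0,1,1,1,0,0,1,0,1,3,1,1,0,0,0,2,1,1,1,1,1,0,0]
Step 7: insert gy at [0, 6, 19, 24] -> counters=[2,1,1,0,1,1,1,0,0,1,0,1,0,0,0,0,1,1,1,1,0,1,0,1,4,1,1,0,0,0,2,1,1,1,1,1,0,0]
Step 8: delete zt at [0, 11, 16, 23] -> counters=[1,1,1,0,1,1,1,0,0,1,0,0,0,0,0,0,0,1,1,1,0,1,0,0,4,1,1,0,0,0,2,1,1,1,1,1,0,0]
Step 9: delete vsc at [9, 26, 30, 31] -> counters=[1,1,1,0,1,1,1,0,0,0,0,0,0,0,0,0,0,1,1,1,0,1,0,0,4,1,0,0,0,0,1,0,1,1,1,1,0,0]
Step 10: insert om at [2, 24, 25, 32] -> counters=[1,1,2,0,1,1,1,0,0,0,0,0,0,0,0,0,0,1,1,1,0,1,0,0,5,2,0,0,0,0,1,0,2,1,1,1,0,0]
Step 11: insert wf at [1, 21, 30, 33] -> counters=[1,2,2,0,1,1,1,0,0,0,0,0,0,0,0,0,0,1,1,1,0,2,0,0,5,2,0,0,0,0,2,0,2,2,1,1,0,0]
Step 12: insert gy at [0, 6, 19, 24] -> counters=[2,2,2,0,1,1,2,0,0,0,0,0,0,0,0,0,0,1,1,2,0,2,0,0,6,2,0,0,0,0,2,0,2,2,1,1,0,0]
Step 13: insert wf at [1, 21, 30, 33] -> counters=[2,3,2,0,1,1,2,0,0,0,0,0,0,0,0,0,0,1,1,2,0,3,0,0,6,2,0,0,0,0,3,0,2,3,1,1,0,0]
Step 14: insert zu at [17, 18, 24, 35] -> counters=[2,3,2,0,1,1,2,0,0,0,0,0,0,0,0,0,0,2,2,2,0,3,0,0,7,2,0,0,0,0,3,0,2,3,1,2,0,0]
Step 15: insert vsc at [9, 26, 30, 31] -> counters=[2,3,2,0,1,1,2,0,0,1,0,0,0,0,0,0,0,2,2,2,0,3,0,0,7,2,1,0,0,0,4,1,2,3,1,2,0,0]
Step 16: insert vsc at [9, 26, 30, 31] -> counters=[2,3,2,0,1,1,2,0,0,2,0,0,0,0,0,0,0,2,2,2,0,3,0,0,7,2,2,0,0,0,5,2,2,3,1,2,0,0]
Step 17: delete vsc at [9, 26, 30, 31] -> counters=[2,3,2,0,1,1,2,0,0,1,0,0,0,0,0,0,0,2,2,2,0,3,0,0,7,2,1,0,0,0,4,1,2,3,1,2,0,0]
Step 18: insert zu at [17, 18, 24, 35] -> counters=[2,3,2,0,1,1,2,0,0,1,0,0,0,0,0,0,0,3,3,2,0,3,0,0,8,2,1,0,0,0,4,1,2,3,1,3,0,0]
Step 19: delete om at [2, 24, 25, 32] -> counters=[2,3,1,0,1,1,2,0,0,1,0,0,0,0,0,0,0,3,3,2,0,3,0,0,7,1,1,0,0,0,4,1,1,3,1,3,0,0]
Step 20: insert gy at [0, 6, 19, 24] -> counters=[3,3,1,0,1,1,3,0,0,1,0,0,0,0,0,0,0,3,3,3,0,3,0,0,8,1,1,0,0,0,4,1,1,3,1,3,0,0]
Step 21: insert zt at [0, 11, 16, 23] -> counters=[4,3,1,0,1,1,3,0,0,1,0,1,0,0,0,0,1,3,3,3,0,3,0,1,8,1,1,0,0,0,4,1,1,3,1,3,0,0]
Query wf: check counters[1]=3 counters[21]=3 counters[30]=4 counters[33]=3 -> maybe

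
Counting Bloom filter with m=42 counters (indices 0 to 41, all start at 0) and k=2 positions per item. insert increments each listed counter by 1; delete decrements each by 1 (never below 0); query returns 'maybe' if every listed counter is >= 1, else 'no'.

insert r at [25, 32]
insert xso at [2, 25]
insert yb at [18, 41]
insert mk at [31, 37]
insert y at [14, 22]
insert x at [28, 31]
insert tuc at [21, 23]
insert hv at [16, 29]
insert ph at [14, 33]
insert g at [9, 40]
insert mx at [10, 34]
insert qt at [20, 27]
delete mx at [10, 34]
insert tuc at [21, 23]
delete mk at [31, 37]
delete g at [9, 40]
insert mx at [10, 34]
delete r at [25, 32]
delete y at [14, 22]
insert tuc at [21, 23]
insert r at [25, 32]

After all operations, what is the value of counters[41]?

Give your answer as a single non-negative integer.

Answer: 1

Derivation:
Step 1: insert r at [25, 32] -> counters=[0,0,0,0,0,0,0,0,0,0,0,0,0,0,0,0,0,0,0,0,0,0,0,0,0,1,0,0,0,0,0,0,1,0,0,0,0,0,0,0,0,0]
Step 2: insert xso at [2, 25] -> counters=[0,0,1,0,0,0,0,0,0,0,0,0,0,0,0,0,0,0,0,0,0,0,0,0,0,2,0,0,0,0,0,0,1,0,0,0,0,0,0,0,0,0]
Step 3: insert yb at [18, 41] -> counters=[0,0,1,0,0,0,0,0,0,0,0,0,0,0,0,0,0,0,1,0,0,0,0,0,0,2,0,0,0,0,0,0,1,0,0,0,0,0,0,0,0,1]
Step 4: insert mk at [31, 37] -> counters=[0,0,1,0,0,0,0,0,0,0,0,0,0,0,0,0,0,0,1,0,0,0,0,0,0,2,0,0,0,0,0,1,1,0,0,0,0,1,0,0,0,1]
Step 5: insert y at [14, 22] -> counters=[0,0,1,0,0,0,0,0,0,0,0,0,0,0,1,0,0,0,1,0,0,0,1,0,0,2,0,0,0,0,0,1,1,0,0,0,0,1,0,0,0,1]
Step 6: insert x at [28, 31] -> counters=[0,0,1,0,0,0,0,0,0,0,0,0,0,0,1,0,0,0,1,0,0,0,1,0,0,2,0,0,1,0,0,2,1,0,0,0,0,1,0,0,0,1]
Step 7: insert tuc at [21, 23] -> counters=[0,0,1,0,0,0,0,0,0,0,0,0,0,0,1,0,0,0,1,0,0,1,1,1,0,2,0,0,1,0,0,2,1,0,0,0,0,1,0,0,0,1]
Step 8: insert hv at [16, 29] -> counters=[0,0,1,0,0,0,0,0,0,0,0,0,0,0,1,0,1,0,1,0,0,1,1,1,0,2,0,0,1,1,0,2,1,0,0,0,0,1,0,0,0,1]
Step 9: insert ph at [14, 33] -> counters=[0,0,1,0,0,0,0,0,0,0,0,0,0,0,2,0,1,0,1,0,0,1,1,1,0,2,0,0,1,1,0,2,1,1,0,0,0,1,0,0,0,1]
Step 10: insert g at [9, 40] -> counters=[0,0,1,0,0,0,0,0,0,1,0,0,0,0,2,0,1,0,1,0,0,1,1,1,0,2,0,0,1,1,0,2,1,1,0,0,0,1,0,0,1,1]
Step 11: insert mx at [10, 34] -> counters=[0,0,1,0,0,0,0,0,0,1,1,0,0,0,2,0,1,0,1,0,0,1,1,1,0,2,0,0,1,1,0,2,1,1,1,0,0,1,0,0,1,1]
Step 12: insert qt at [20, 27] -> counters=[0,0,1,0,0,0,0,0,0,1,1,0,0,0,2,0,1,0,1,0,1,1,1,1,0,2,0,1,1,1,0,2,1,1,1,0,0,1,0,0,1,1]
Step 13: delete mx at [10, 34] -> counters=[0,0,1,0,0,0,0,0,0,1,0,0,0,0,2,0,1,0,1,0,1,1,1,1,0,2,0,1,1,1,0,2,1,1,0,0,0,1,0,0,1,1]
Step 14: insert tuc at [21, 23] -> counters=[0,0,1,0,0,0,0,0,0,1,0,0,0,0,2,0,1,0,1,0,1,2,1,2,0,2,0,1,1,1,0,2,1,1,0,0,0,1,0,0,1,1]
Step 15: delete mk at [31, 37] -> counters=[0,0,1,0,0,0,0,0,0,1,0,0,0,0,2,0,1,0,1,0,1,2,1,2,0,2,0,1,1,1,0,1,1,1,0,0,0,0,0,0,1,1]
Step 16: delete g at [9, 40] -> counters=[0,0,1,0,0,0,0,0,0,0,0,0,0,0,2,0,1,0,1,0,1,2,1,2,0,2,0,1,1,1,0,1,1,1,0,0,0,0,0,0,0,1]
Step 17: insert mx at [10, 34] -> counters=[0,0,1,0,0,0,0,0,0,0,1,0,0,0,2,0,1,0,1,0,1,2,1,2,0,2,0,1,1,1,0,1,1,1,1,0,0,0,0,0,0,1]
Step 18: delete r at [25, 32] -> counters=[0,0,1,0,0,0,0,0,0,0,1,0,0,0,2,0,1,0,1,0,1,2,1,2,0,1,0,1,1,1,0,1,0,1,1,0,0,0,0,0,0,1]
Step 19: delete y at [14, 22] -> counters=[0,0,1,0,0,0,0,0,0,0,1,0,0,0,1,0,1,0,1,0,1,2,0,2,0,1,0,1,1,1,0,1,0,1,1,0,0,0,0,0,0,1]
Step 20: insert tuc at [21, 23] -> counters=[0,0,1,0,0,0,0,0,0,0,1,0,0,0,1,0,1,0,1,0,1,3,0,3,0,1,0,1,1,1,0,1,0,1,1,0,0,0,0,0,0,1]
Step 21: insert r at [25, 32] -> counters=[0,0,1,0,0,0,0,0,0,0,1,0,0,0,1,0,1,0,1,0,1,3,0,3,0,2,0,1,1,1,0,1,1,1,1,0,0,0,0,0,0,1]
Final counters=[0,0,1,0,0,0,0,0,0,0,1,0,0,0,1,0,1,0,1,0,1,3,0,3,0,2,0,1,1,1,0,1,1,1,1,0,0,0,0,0,0,1] -> counters[41]=1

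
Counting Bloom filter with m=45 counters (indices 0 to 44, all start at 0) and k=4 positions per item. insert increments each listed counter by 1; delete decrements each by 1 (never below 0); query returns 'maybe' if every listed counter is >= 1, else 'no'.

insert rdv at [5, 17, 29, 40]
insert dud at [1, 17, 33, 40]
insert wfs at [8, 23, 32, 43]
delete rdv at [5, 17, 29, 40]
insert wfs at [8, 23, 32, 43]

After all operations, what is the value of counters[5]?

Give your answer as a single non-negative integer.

Step 1: insert rdv at [5, 17, 29, 40] -> counters=[0,0,0,0,0,1,0,0,0,0,0,0,0,0,0,0,0,1,0,0,0,0,0,0,0,0,0,0,0,1,0,0,0,0,0,0,0,0,0,0,1,0,0,0,0]
Step 2: insert dud at [1, 17, 33, 40] -> counters=[0,1,0,0,0,1,0,0,0,0,0,0,0,0,0,0,0,2,0,0,0,0,0,0,0,0,0,0,0,1,0,0,0,1,0,0,0,0,0,0,2,0,0,0,0]
Step 3: insert wfs at [8, 23, 32, 43] -> counters=[0,1,0,0,0,1,0,0,1,0,0,0,0,0,0,0,0,2,0,0,0,0,0,1,0,0,0,0,0,1,0,0,1,1,0,0,0,0,0,0,2,0,0,1,0]
Step 4: delete rdv at [5, 17, 29, 40] -> counters=[0,1,0,0,0,0,0,0,1,0,0,0,0,0,0,0,0,1,0,0,0,0,0,1,0,0,0,0,0,0,0,0,1,1,0,0,0,0,0,0,1,0,0,1,0]
Step 5: insert wfs at [8, 23, 32, 43] -> counters=[0,1,0,0,0,0,0,0,2,0,0,0,0,0,0,0,0,1,0,0,0,0,0,2,0,0,0,0,0,0,0,0,2,1,0,0,0,0,0,0,1,0,0,2,0]
Final counters=[0,1,0,0,0,0,0,0,2,0,0,0,0,0,0,0,0,1,0,0,0,0,0,2,0,0,0,0,0,0,0,0,2,1,0,0,0,0,0,0,1,0,0,2,0] -> counters[5]=0

Answer: 0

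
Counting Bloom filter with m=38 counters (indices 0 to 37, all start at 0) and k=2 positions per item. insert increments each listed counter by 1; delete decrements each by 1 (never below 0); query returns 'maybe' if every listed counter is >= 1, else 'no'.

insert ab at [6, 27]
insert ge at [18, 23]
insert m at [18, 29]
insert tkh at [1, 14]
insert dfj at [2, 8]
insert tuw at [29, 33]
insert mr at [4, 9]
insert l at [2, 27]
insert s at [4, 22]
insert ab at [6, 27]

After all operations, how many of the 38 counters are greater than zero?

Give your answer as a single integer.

Step 1: insert ab at [6, 27] -> counters=[0,0,0,0,0,0,1,0,0,0,0,0,0,0,0,0,0,0,0,0,0,0,0,0,0,0,0,1,0,0,0,0,0,0,0,0,0,0]
Step 2: insert ge at [18, 23] -> counters=[0,0,0,0,0,0,1,0,0,0,0,0,0,0,0,0,0,0,1,0,0,0,0,1,0,0,0,1,0,0,0,0,0,0,0,0,0,0]
Step 3: insert m at [18, 29] -> counters=[0,0,0,0,0,0,1,0,0,0,0,0,0,0,0,0,0,0,2,0,0,0,0,1,0,0,0,1,0,1,0,0,0,0,0,0,0,0]
Step 4: insert tkh at [1, 14] -> counters=[0,1,0,0,0,0,1,0,0,0,0,0,0,0,1,0,0,0,2,0,0,0,0,1,0,0,0,1,0,1,0,0,0,0,0,0,0,0]
Step 5: insert dfj at [2, 8] -> counters=[0,1,1,0,0,0,1,0,1,0,0,0,0,0,1,0,0,0,2,0,0,0,0,1,0,0,0,1,0,1,0,0,0,0,0,0,0,0]
Step 6: insert tuw at [29, 33] -> counters=[0,1,1,0,0,0,1,0,1,0,0,0,0,0,1,0,0,0,2,0,0,0,0,1,0,0,0,1,0,2,0,0,0,1,0,0,0,0]
Step 7: insert mr at [4, 9] -> counters=[0,1,1,0,1,0,1,0,1,1,0,0,0,0,1,0,0,0,2,0,0,0,0,1,0,0,0,1,0,2,0,0,0,1,0,0,0,0]
Step 8: insert l at [2, 27] -> counters=[0,1,2,0,1,0,1,0,1,1,0,0,0,0,1,0,0,0,2,0,0,0,0,1,0,0,0,2,0,2,0,0,0,1,0,0,0,0]
Step 9: insert s at [4, 22] -> counters=[0,1,2,0,2,0,1,0,1,1,0,0,0,0,1,0,0,0,2,0,0,0,1,1,0,0,0,2,0,2,0,0,0,1,0,0,0,0]
Step 10: insert ab at [6, 27] -> counters=[0,1,2,0,2,0,2,0,1,1,0,0,0,0,1,0,0,0,2,0,0,0,1,1,0,0,0,3,0,2,0,0,0,1,0,0,0,0]
Final counters=[0,1,2,0,2,0,2,0,1,1,0,0,0,0,1,0,0,0,2,0,0,0,1,1,0,0,0,3,0,2,0,0,0,1,0,0,0,0] -> 13 nonzero

Answer: 13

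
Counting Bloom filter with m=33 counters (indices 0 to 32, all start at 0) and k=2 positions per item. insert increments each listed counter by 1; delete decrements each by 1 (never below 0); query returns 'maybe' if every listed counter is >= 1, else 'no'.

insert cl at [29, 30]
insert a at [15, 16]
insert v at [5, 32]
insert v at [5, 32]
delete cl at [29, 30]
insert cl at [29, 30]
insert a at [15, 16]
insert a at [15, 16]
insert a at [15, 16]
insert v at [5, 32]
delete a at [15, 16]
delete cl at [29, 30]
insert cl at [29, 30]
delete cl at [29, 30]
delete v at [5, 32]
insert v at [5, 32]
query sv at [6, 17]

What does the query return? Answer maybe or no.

Step 1: insert cl at [29, 30] -> counters=[0,0,0,0,0,0,0,0,0,0,0,0,0,0,0,0,0,0,0,0,0,0,0,0,0,0,0,0,0,1,1,0,0]
Step 2: insert a at [15, 16] -> counters=[0,0,0,0,0,0,0,0,0,0,0,0,0,0,0,1,1,0,0,0,0,0,0,0,0,0,0,0,0,1,1,0,0]
Step 3: insert v at [5, 32] -> counters=[0,0,0,0,0,1,0,0,0,0,0,0,0,0,0,1,1,0,0,0,0,0,0,0,0,0,0,0,0,1,1,0,1]
Step 4: insert v at [5, 32] -> counters=[0,0,0,0,0,2,0,0,0,0,0,0,0,0,0,1,1,0,0,0,0,0,0,0,0,0,0,0,0,1,1,0,2]
Step 5: delete cl at [29, 30] -> counters=[0,0,0,0,0,2,0,0,0,0,0,0,0,0,0,1,1,0,0,0,0,0,0,0,0,0,0,0,0,0,0,0,2]
Step 6: insert cl at [29, 30] -> counters=[0,0,0,0,0,2,0,0,0,0,0,0,0,0,0,1,1,0,0,0,0,0,0,0,0,0,0,0,0,1,1,0,2]
Step 7: insert a at [15, 16] -> counters=[0,0,0,0,0,2,0,0,0,0,0,0,0,0,0,2,2,0,0,0,0,0,0,0,0,0,0,0,0,1,1,0,2]
Step 8: insert a at [15, 16] -> counters=[0,0,0,0,0,2,0,0,0,0,0,0,0,0,0,3,3,0,0,0,0,0,0,0,0,0,0,0,0,1,1,0,2]
Step 9: insert a at [15, 16] -> counters=[0,0,0,0,0,2,0,0,0,0,0,0,0,0,0,4,4,0,0,0,0,0,0,0,0,0,0,0,0,1,1,0,2]
Step 10: insert v at [5, 32] -> counters=[0,0,0,0,0,3,0,0,0,0,0,0,0,0,0,4,4,0,0,0,0,0,0,0,0,0,0,0,0,1,1,0,3]
Step 11: delete a at [15, 16] -> counters=[0,0,0,0,0,3,0,0,0,0,0,0,0,0,0,3,3,0,0,0,0,0,0,0,0,0,0,0,0,1,1,0,3]
Step 12: delete cl at [29, 30] -> counters=[0,0,0,0,0,3,0,0,0,0,0,0,0,0,0,3,3,0,0,0,0,0,0,0,0,0,0,0,0,0,0,0,3]
Step 13: insert cl at [29, 30] -> counters=[0,0,0,0,0,3,0,0,0,0,0,0,0,0,0,3,3,0,0,0,0,0,0,0,0,0,0,0,0,1,1,0,3]
Step 14: delete cl at [29, 30] -> counters=[0,0,0,0,0,3,0,0,0,0,0,0,0,0,0,3,3,0,0,0,0,0,0,0,0,0,0,0,0,0,0,0,3]
Step 15: delete v at [5, 32] -> counters=[0,0,0,0,0,2,0,0,0,0,0,0,0,0,0,3,3,0,0,0,0,0,0,0,0,0,0,0,0,0,0,0,2]
Step 16: insert v at [5, 32] -> counters=[0,0,0,0,0,3,0,0,0,0,0,0,0,0,0,3,3,0,0,0,0,0,0,0,0,0,0,0,0,0,0,0,3]
Query sv: check counters[6]=0 counters[17]=0 -> no

Answer: no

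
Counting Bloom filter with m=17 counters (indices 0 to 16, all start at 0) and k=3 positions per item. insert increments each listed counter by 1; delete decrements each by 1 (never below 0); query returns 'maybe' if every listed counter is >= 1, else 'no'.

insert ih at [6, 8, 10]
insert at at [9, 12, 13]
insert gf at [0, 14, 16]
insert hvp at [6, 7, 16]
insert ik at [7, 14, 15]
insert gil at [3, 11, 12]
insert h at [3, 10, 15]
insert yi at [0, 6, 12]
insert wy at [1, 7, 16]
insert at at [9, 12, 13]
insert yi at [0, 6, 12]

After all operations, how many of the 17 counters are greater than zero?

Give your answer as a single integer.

Step 1: insert ih at [6, 8, 10] -> counters=[0,0,0,0,0,0,1,0,1,0,1,0,0,0,0,0,0]
Step 2: insert at at [9, 12, 13] -> counters=[0,0,0,0,0,0,1,0,1,1,1,0,1,1,0,0,0]
Step 3: insert gf at [0, 14, 16] -> counters=[1,0,0,0,0,0,1,0,1,1,1,0,1,1,1,0,1]
Step 4: insert hvp at [6, 7, 16] -> counters=[1,0,0,0,0,0,2,1,1,1,1,0,1,1,1,0,2]
Step 5: insert ik at [7, 14, 15] -> counters=[1,0,0,0,0,0,2,2,1,1,1,0,1,1,2,1,2]
Step 6: insert gil at [3, 11, 12] -> counters=[1,0,0,1,0,0,2,2,1,1,1,1,2,1,2,1,2]
Step 7: insert h at [3, 10, 15] -> counters=[1,0,0,2,0,0,2,2,1,1,2,1,2,1,2,2,2]
Step 8: insert yi at [0, 6, 12] -> counters=[2,0,0,2,0,0,3,2,1,1,2,1,3,1,2,2,2]
Step 9: insert wy at [1, 7, 16] -> counters=[2,1,0,2,0,0,3,3,1,1,2,1,3,1,2,2,3]
Step 10: insert at at [9, 12, 13] -> counters=[2,1,0,2,0,0,3,3,1,2,2,1,4,2,2,2,3]
Step 11: insert yi at [0, 6, 12] -> counters=[3,1,0,2,0,0,4,3,1,2,2,1,5,2,2,2,3]
Final counters=[3,1,0,2,0,0,4,3,1,2,2,1,5,2,2,2,3] -> 14 nonzero

Answer: 14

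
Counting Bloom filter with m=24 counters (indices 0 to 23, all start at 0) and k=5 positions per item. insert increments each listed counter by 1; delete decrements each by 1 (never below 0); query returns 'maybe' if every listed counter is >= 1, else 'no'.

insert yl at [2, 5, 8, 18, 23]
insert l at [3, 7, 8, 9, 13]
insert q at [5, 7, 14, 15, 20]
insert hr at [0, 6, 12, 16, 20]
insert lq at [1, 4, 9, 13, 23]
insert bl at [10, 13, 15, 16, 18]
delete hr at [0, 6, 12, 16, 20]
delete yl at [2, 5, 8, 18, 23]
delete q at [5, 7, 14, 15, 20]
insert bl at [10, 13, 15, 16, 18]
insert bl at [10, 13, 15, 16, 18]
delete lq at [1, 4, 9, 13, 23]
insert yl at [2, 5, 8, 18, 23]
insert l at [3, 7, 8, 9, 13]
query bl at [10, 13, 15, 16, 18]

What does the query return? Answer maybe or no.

Step 1: insert yl at [2, 5, 8, 18, 23] -> counters=[0,0,1,0,0,1,0,0,1,0,0,0,0,0,0,0,0,0,1,0,0,0,0,1]
Step 2: insert l at [3, 7, 8, 9, 13] -> counters=[0,0,1,1,0,1,0,1,2,1,0,0,0,1,0,0,0,0,1,0,0,0,0,1]
Step 3: insert q at [5, 7, 14, 15, 20] -> counters=[0,0,1,1,0,2,0,2,2,1,0,0,0,1,1,1,0,0,1,0,1,0,0,1]
Step 4: insert hr at [0, 6, 12, 16, 20] -> counters=[1,0,1,1,0,2,1,2,2,1,0,0,1,1,1,1,1,0,1,0,2,0,0,1]
Step 5: insert lq at [1, 4, 9, 13, 23] -> counters=[1,1,1,1,1,2,1,2,2,2,0,0,1,2,1,1,1,0,1,0,2,0,0,2]
Step 6: insert bl at [10, 13, 15, 16, 18] -> counters=[1,1,1,1,1,2,1,2,2,2,1,0,1,3,1,2,2,0,2,0,2,0,0,2]
Step 7: delete hr at [0, 6, 12, 16, 20] -> counters=[0,1,1,1,1,2,0,2,2,2,1,0,0,3,1,2,1,0,2,0,1,0,0,2]
Step 8: delete yl at [2, 5, 8, 18, 23] -> counters=[0,1,0,1,1,1,0,2,1,2,1,0,0,3,1,2,1,0,1,0,1,0,0,1]
Step 9: delete q at [5, 7, 14, 15, 20] -> counters=[0,1,0,1,1,0,0,1,1,2,1,0,0,3,0,1,1,0,1,0,0,0,0,1]
Step 10: insert bl at [10, 13, 15, 16, 18] -> counters=[0,1,0,1,1,0,0,1,1,2,2,0,0,4,0,2,2,0,2,0,0,0,0,1]
Step 11: insert bl at [10, 13, 15, 16, 18] -> counters=[0,1,0,1,1,0,0,1,1,2,3,0,0,5,0,3,3,0,3,0,0,0,0,1]
Step 12: delete lq at [1, 4, 9, 13, 23] -> counters=[0,0,0,1,0,0,0,1,1,1,3,0,0,4,0,3,3,0,3,0,0,0,0,0]
Step 13: insert yl at [2, 5, 8, 18, 23] -> counters=[0,0,1,1,0,1,0,1,2,1,3,0,0,4,0,3,3,0,4,0,0,0,0,1]
Step 14: insert l at [3, 7, 8, 9, 13] -> counters=[0,0,1,2,0,1,0,2,3,2,3,0,0,5,0,3,3,0,4,0,0,0,0,1]
Query bl: check counters[10]=3 counters[13]=5 counters[15]=3 counters[16]=3 counters[18]=4 -> maybe

Answer: maybe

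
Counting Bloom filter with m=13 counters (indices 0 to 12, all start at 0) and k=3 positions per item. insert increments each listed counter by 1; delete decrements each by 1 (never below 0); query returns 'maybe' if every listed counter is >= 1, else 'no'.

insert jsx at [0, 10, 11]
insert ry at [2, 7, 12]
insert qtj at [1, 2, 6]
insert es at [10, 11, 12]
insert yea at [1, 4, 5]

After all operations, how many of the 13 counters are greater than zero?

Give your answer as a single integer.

Step 1: insert jsx at [0, 10, 11] -> counters=[1,0,0,0,0,0,0,0,0,0,1,1,0]
Step 2: insert ry at [2, 7, 12] -> counters=[1,0,1,0,0,0,0,1,0,0,1,1,1]
Step 3: insert qtj at [1, 2, 6] -> counters=[1,1,2,0,0,0,1,1,0,0,1,1,1]
Step 4: insert es at [10, 11, 12] -> counters=[1,1,2,0,0,0,1,1,0,0,2,2,2]
Step 5: insert yea at [1, 4, 5] -> counters=[1,2,2,0,1,1,1,1,0,0,2,2,2]
Final counters=[1,2,2,0,1,1,1,1,0,0,2,2,2] -> 10 nonzero

Answer: 10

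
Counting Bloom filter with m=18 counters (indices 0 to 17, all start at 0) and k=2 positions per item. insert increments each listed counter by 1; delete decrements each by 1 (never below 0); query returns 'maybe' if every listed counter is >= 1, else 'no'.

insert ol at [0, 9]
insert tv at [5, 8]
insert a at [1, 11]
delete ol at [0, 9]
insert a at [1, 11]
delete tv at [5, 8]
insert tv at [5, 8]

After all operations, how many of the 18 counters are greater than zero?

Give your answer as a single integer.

Answer: 4

Derivation:
Step 1: insert ol at [0, 9] -> counters=[1,0,0,0,0,0,0,0,0,1,0,0,0,0,0,0,0,0]
Step 2: insert tv at [5, 8] -> counters=[1,0,0,0,0,1,0,0,1,1,0,0,0,0,0,0,0,0]
Step 3: insert a at [1, 11] -> counters=[1,1,0,0,0,1,0,0,1,1,0,1,0,0,0,0,0,0]
Step 4: delete ol at [0, 9] -> counters=[0,1,0,0,0,1,0,0,1,0,0,1,0,0,0,0,0,0]
Step 5: insert a at [1, 11] -> counters=[0,2,0,0,0,1,0,0,1,0,0,2,0,0,0,0,0,0]
Step 6: delete tv at [5, 8] -> counters=[0,2,0,0,0,0,0,0,0,0,0,2,0,0,0,0,0,0]
Step 7: insert tv at [5, 8] -> counters=[0,2,0,0,0,1,0,0,1,0,0,2,0,0,0,0,0,0]
Final counters=[0,2,0,0,0,1,0,0,1,0,0,2,0,0,0,0,0,0] -> 4 nonzero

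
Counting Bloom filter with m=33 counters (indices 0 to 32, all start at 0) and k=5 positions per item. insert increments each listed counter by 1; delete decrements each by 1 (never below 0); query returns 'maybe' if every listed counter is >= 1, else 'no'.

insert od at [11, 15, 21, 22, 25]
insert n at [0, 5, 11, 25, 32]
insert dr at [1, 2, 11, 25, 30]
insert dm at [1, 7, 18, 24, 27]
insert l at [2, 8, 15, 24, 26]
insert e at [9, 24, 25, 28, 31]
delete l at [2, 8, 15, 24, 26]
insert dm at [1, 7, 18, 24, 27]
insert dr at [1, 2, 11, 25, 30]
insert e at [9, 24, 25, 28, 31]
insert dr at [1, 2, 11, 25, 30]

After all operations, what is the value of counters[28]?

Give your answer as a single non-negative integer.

Step 1: insert od at [11, 15, 21, 22, 25] -> counters=[0,0,0,0,0,0,0,0,0,0,0,1,0,0,0,1,0,0,0,0,0,1,1,0,0,1,0,0,0,0,0,0,0]
Step 2: insert n at [0, 5, 11, 25, 32] -> counters=[1,0,0,0,0,1,0,0,0,0,0,2,0,0,0,1,0,0,0,0,0,1,1,0,0,2,0,0,0,0,0,0,1]
Step 3: insert dr at [1, 2, 11, 25, 30] -> counters=[1,1,1,0,0,1,0,0,0,0,0,3,0,0,0,1,0,0,0,0,0,1,1,0,0,3,0,0,0,0,1,0,1]
Step 4: insert dm at [1, 7, 18, 24, 27] -> counters=[1,2,1,0,0,1,0,1,0,0,0,3,0,0,0,1,0,0,1,0,0,1,1,0,1,3,0,1,0,0,1,0,1]
Step 5: insert l at [2, 8, 15, 24, 26] -> counters=[1,2,2,0,0,1,0,1,1,0,0,3,0,0,0,2,0,0,1,0,0,1,1,0,2,3,1,1,0,0,1,0,1]
Step 6: insert e at [9, 24, 25, 28, 31] -> counters=[1,2,2,0,0,1,0,1,1,1,0,3,0,0,0,2,0,0,1,0,0,1,1,0,3,4,1,1,1,0,1,1,1]
Step 7: delete l at [2, 8, 15, 24, 26] -> counters=[1,2,1,0,0,1,0,1,0,1,0,3,0,0,0,1,0,0,1,0,0,1,1,0,2,4,0,1,1,0,1,1,1]
Step 8: insert dm at [1, 7, 18, 24, 27] -> counters=[1,3,1,0,0,1,0,2,0,1,0,3,0,0,0,1,0,0,2,0,0,1,1,0,3,4,0,2,1,0,1,1,1]
Step 9: insert dr at [1, 2, 11, 25, 30] -> counters=[1,4,2,0,0,1,0,2,0,1,0,4,0,0,0,1,0,0,2,0,0,1,1,0,3,5,0,2,1,0,2,1,1]
Step 10: insert e at [9, 24, 25, 28, 31] -> counters=[1,4,2,0,0,1,0,2,0,2,0,4,0,0,0,1,0,0,2,0,0,1,1,0,4,6,0,2,2,0,2,2,1]
Step 11: insert dr at [1, 2, 11, 25, 30] -> counters=[1,5,3,0,0,1,0,2,0,2,0,5,0,0,0,1,0,0,2,0,0,1,1,0,4,7,0,2,2,0,3,2,1]
Final counters=[1,5,3,0,0,1,0,2,0,2,0,5,0,0,0,1,0,0,2,0,0,1,1,0,4,7,0,2,2,0,3,2,1] -> counters[28]=2

Answer: 2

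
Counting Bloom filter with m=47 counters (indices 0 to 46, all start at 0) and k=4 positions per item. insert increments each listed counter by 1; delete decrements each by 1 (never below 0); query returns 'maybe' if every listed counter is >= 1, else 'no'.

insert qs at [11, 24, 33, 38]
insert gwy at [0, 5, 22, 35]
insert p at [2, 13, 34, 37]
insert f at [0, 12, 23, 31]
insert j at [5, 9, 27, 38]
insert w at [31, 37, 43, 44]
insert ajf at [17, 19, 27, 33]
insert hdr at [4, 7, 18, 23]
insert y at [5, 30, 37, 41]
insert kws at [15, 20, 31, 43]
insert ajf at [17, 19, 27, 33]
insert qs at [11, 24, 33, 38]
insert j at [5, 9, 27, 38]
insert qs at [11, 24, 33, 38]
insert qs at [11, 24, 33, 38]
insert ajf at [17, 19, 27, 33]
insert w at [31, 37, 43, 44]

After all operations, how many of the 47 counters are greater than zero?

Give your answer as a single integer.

Step 1: insert qs at [11, 24, 33, 38] -> counters=[0,0,0,0,0,0,0,0,0,0,0,1,0,0,0,0,0,0,0,0,0,0,0,0,1,0,0,0,0,0,0,0,0,1,0,0,0,0,1,0,0,0,0,0,0,0,0]
Step 2: insert gwy at [0, 5, 22, 35] -> counters=[1,0,0,0,0,1,0,0,0,0,0,1,0,0,0,0,0,0,0,0,0,0,1,0,1,0,0,0,0,0,0,0,0,1,0,1,0,0,1,0,0,0,0,0,0,0,0]
Step 3: insert p at [2, 13, 34, 37] -> counters=[1,0,1,0,0,1,0,0,0,0,0,1,0,1,0,0,0,0,0,0,0,0,1,0,1,0,0,0,0,0,0,0,0,1,1,1,0,1,1,0,0,0,0,0,0,0,0]
Step 4: insert f at [0, 12, 23, 31] -> counters=[2,0,1,0,0,1,0,0,0,0,0,1,1,1,0,0,0,0,0,0,0,0,1,1,1,0,0,0,0,0,0,1,0,1,1,1,0,1,1,0,0,0,0,0,0,0,0]
Step 5: insert j at [5, 9, 27, 38] -> counters=[2,0,1,0,0,2,0,0,0,1,0,1,1,1,0,0,0,0,0,0,0,0,1,1,1,0,0,1,0,0,0,1,0,1,1,1,0,1,2,0,0,0,0,0,0,0,0]
Step 6: insert w at [31, 37, 43, 44] -> counters=[2,0,1,0,0,2,0,0,0,1,0,1,1,1,0,0,0,0,0,0,0,0,1,1,1,0,0,1,0,0,0,2,0,1,1,1,0,2,2,0,0,0,0,1,1,0,0]
Step 7: insert ajf at [17, 19, 27, 33] -> counters=[2,0,1,0,0,2,0,0,0,1,0,1,1,1,0,0,0,1,0,1,0,0,1,1,1,0,0,2,0,0,0,2,0,2,1,1,0,2,2,0,0,0,0,1,1,0,0]
Step 8: insert hdr at [4, 7, 18, 23] -> counters=[2,0,1,0,1,2,0,1,0,1,0,1,1,1,0,0,0,1,1,1,0,0,1,2,1,0,0,2,0,0,0,2,0,2,1,1,0,2,2,0,0,0,0,1,1,0,0]
Step 9: insert y at [5, 30, 37, 41] -> counters=[2,0,1,0,1,3,0,1,0,1,0,1,1,1,0,0,0,1,1,1,0,0,1,2,1,0,0,2,0,0,1,2,0,2,1,1,0,3,2,0,0,1,0,1,1,0,0]
Step 10: insert kws at [15, 20, 31, 43] -> counters=[2,0,1,0,1,3,0,1,0,1,0,1,1,1,0,1,0,1,1,1,1,0,1,2,1,0,0,2,0,0,1,3,0,2,1,1,0,3,2,0,0,1,0,2,1,0,0]
Step 11: insert ajf at [17, 19, 27, 33] -> counters=[2,0,1,0,1,3,0,1,0,1,0,1,1,1,0,1,0,2,1,2,1,0,1,2,1,0,0,3,0,0,1,3,0,3,1,1,0,3,2,0,0,1,0,2,1,0,0]
Step 12: insert qs at [11, 24, 33, 38] -> counters=[2,0,1,0,1,3,0,1,0,1,0,2,1,1,0,1,0,2,1,2,1,0,1,2,2,0,0,3,0,0,1,3,0,4,1,1,0,3,3,0,0,1,0,2,1,0,0]
Step 13: insert j at [5, 9, 27, 38] -> counters=[2,0,1,0,1,4,0,1,0,2,0,2,1,1,0,1,0,2,1,2,1,0,1,2,2,0,0,4,0,0,1,3,0,4,1,1,0,3,4,0,0,1,0,2,1,0,0]
Step 14: insert qs at [11, 24, 33, 38] -> counters=[2,0,1,0,1,4,0,1,0,2,0,3,1,1,0,1,0,2,1,2,1,0,1,2,3,0,0,4,0,0,1,3,0,5,1,1,0,3,5,0,0,1,0,2,1,0,0]
Step 15: insert qs at [11, 24, 33, 38] -> counters=[2,0,1,0,1,4,0,1,0,2,0,4,1,1,0,1,0,2,1,2,1,0,1,2,4,0,0,4,0,0,1,3,0,6,1,1,0,3,6,0,0,1,0,2,1,0,0]
Step 16: insert ajf at [17, 19, 27, 33] -> counters=[2,0,1,0,1,4,0,1,0,2,0,4,1,1,0,1,0,3,1,3,1,0,1,2,4,0,0,5,0,0,1,3,0,7,1,1,0,3,6,0,0,1,0,2,1,0,0]
Step 17: insert w at [31, 37, 43, 44] -> counters=[2,0,1,0,1,4,0,1,0,2,0,4,1,1,0,1,0,3,1,3,1,0,1,2,4,0,0,5,0,0,1,4,0,7,1,1,0,4,6,0,0,1,0,3,2,0,0]
Final counters=[2,0,1,0,1,4,0,1,0,2,0,4,1,1,0,1,0,3,1,3,1,0,1,2,4,0,0,5,0,0,1,4,0,7,1,1,0,4,6,0,0,1,0,3,2,0,0] -> 28 nonzero

Answer: 28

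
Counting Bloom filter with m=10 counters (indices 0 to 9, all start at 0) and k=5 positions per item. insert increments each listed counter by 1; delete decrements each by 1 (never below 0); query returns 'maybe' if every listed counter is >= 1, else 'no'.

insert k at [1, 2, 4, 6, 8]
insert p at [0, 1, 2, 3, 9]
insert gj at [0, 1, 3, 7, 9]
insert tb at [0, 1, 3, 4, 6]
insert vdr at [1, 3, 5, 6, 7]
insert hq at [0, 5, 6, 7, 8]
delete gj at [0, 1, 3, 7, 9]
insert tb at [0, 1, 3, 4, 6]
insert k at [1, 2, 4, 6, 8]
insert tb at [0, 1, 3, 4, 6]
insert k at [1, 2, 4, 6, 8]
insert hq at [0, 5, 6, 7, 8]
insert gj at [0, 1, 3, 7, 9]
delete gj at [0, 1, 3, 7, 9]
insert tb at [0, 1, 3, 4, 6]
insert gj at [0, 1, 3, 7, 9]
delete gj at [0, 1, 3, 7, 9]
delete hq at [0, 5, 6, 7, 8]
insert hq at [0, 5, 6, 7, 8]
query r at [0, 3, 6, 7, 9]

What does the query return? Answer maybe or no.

Step 1: insert k at [1, 2, 4, 6, 8] -> counters=[0,1,1,0,1,0,1,0,1,0]
Step 2: insert p at [0, 1, 2, 3, 9] -> counters=[1,2,2,1,1,0,1,0,1,1]
Step 3: insert gj at [0, 1, 3, 7, 9] -> counters=[2,3,2,2,1,0,1,1,1,2]
Step 4: insert tb at [0, 1, 3, 4, 6] -> counters=[3,4,2,3,2,0,2,1,1,2]
Step 5: insert vdr at [1, 3, 5, 6, 7] -> counters=[3,5,2,4,2,1,3,2,1,2]
Step 6: insert hq at [0, 5, 6, 7, 8] -> counters=[4,5,2,4,2,2,4,3,2,2]
Step 7: delete gj at [0, 1, 3, 7, 9] -> counters=[3,4,2,3,2,2,4,2,2,1]
Step 8: insert tb at [0, 1, 3, 4, 6] -> counters=[4,5,2,4,3,2,5,2,2,1]
Step 9: insert k at [1, 2, 4, 6, 8] -> counters=[4,6,3,4,4,2,6,2,3,1]
Step 10: insert tb at [0, 1, 3, 4, 6] -> counters=[5,7,3,5,5,2,7,2,3,1]
Step 11: insert k at [1, 2, 4, 6, 8] -> counters=[5,8,4,5,6,2,8,2,4,1]
Step 12: insert hq at [0, 5, 6, 7, 8] -> counters=[6,8,4,5,6,3,9,3,5,1]
Step 13: insert gj at [0, 1, 3, 7, 9] -> counters=[7,9,4,6,6,3,9,4,5,2]
Step 14: delete gj at [0, 1, 3, 7, 9] -> counters=[6,8,4,5,6,3,9,3,5,1]
Step 15: insert tb at [0, 1, 3, 4, 6] -> counters=[7,9,4,6,7,3,10,3,5,1]
Step 16: insert gj at [0, 1, 3, 7, 9] -> counters=[8,10,4,7,7,3,10,4,5,2]
Step 17: delete gj at [0, 1, 3, 7, 9] -> counters=[7,9,4,6,7,3,10,3,5,1]
Step 18: delete hq at [0, 5, 6, 7, 8] -> counters=[6,9,4,6,7,2,9,2,4,1]
Step 19: insert hq at [0, 5, 6, 7, 8] -> counters=[7,9,4,6,7,3,10,3,5,1]
Query r: check counters[0]=7 counters[3]=6 counters[6]=10 counters[7]=3 counters[9]=1 -> maybe

Answer: maybe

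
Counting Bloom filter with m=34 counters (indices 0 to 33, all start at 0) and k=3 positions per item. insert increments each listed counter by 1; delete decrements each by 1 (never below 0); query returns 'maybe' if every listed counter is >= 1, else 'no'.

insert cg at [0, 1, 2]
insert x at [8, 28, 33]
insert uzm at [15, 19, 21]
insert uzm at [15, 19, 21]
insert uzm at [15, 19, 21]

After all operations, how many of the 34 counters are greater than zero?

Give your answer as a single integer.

Step 1: insert cg at [0, 1, 2] -> counters=[1,1,1,0,0,0,0,0,0,0,0,0,0,0,0,0,0,0,0,0,0,0,0,0,0,0,0,0,0,0,0,0,0,0]
Step 2: insert x at [8, 28, 33] -> counters=[1,1,1,0,0,0,0,0,1,0,0,0,0,0,0,0,0,0,0,0,0,0,0,0,0,0,0,0,1,0,0,0,0,1]
Step 3: insert uzm at [15, 19, 21] -> counters=[1,1,1,0,0,0,0,0,1,0,0,0,0,0,0,1,0,0,0,1,0,1,0,0,0,0,0,0,1,0,0,0,0,1]
Step 4: insert uzm at [15, 19, 21] -> counters=[1,1,1,0,0,0,0,0,1,0,0,0,0,0,0,2,0,0,0,2,0,2,0,0,0,0,0,0,1,0,0,0,0,1]
Step 5: insert uzm at [15, 19, 21] -> counters=[1,1,1,0,0,0,0,0,1,0,0,0,0,0,0,3,0,0,0,3,0,3,0,0,0,0,0,0,1,0,0,0,0,1]
Final counters=[1,1,1,0,0,0,0,0,1,0,0,0,0,0,0,3,0,0,0,3,0,3,0,0,0,0,0,0,1,0,0,0,0,1] -> 9 nonzero

Answer: 9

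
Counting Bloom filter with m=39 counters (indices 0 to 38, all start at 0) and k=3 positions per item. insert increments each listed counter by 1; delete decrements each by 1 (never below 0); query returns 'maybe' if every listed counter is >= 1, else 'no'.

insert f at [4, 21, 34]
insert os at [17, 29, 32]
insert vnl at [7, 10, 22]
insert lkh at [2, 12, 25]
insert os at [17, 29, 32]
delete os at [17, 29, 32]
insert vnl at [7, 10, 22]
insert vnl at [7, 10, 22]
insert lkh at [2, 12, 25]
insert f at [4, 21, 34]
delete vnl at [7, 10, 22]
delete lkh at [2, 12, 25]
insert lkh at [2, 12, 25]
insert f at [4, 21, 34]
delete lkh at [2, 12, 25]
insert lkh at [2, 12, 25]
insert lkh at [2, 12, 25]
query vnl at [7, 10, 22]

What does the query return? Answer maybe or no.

Answer: maybe

Derivation:
Step 1: insert f at [4, 21, 34] -> counters=[0,0,0,0,1,0,0,0,0,0,0,0,0,0,0,0,0,0,0,0,0,1,0,0,0,0,0,0,0,0,0,0,0,0,1,0,0,0,0]
Step 2: insert os at [17, 29, 32] -> counters=[0,0,0,0,1,0,0,0,0,0,0,0,0,0,0,0,0,1,0,0,0,1,0,0,0,0,0,0,0,1,0,0,1,0,1,0,0,0,0]
Step 3: insert vnl at [7, 10, 22] -> counters=[0,0,0,0,1,0,0,1,0,0,1,0,0,0,0,0,0,1,0,0,0,1,1,0,0,0,0,0,0,1,0,0,1,0,1,0,0,0,0]
Step 4: insert lkh at [2, 12, 25] -> counters=[0,0,1,0,1,0,0,1,0,0,1,0,1,0,0,0,0,1,0,0,0,1,1,0,0,1,0,0,0,1,0,0,1,0,1,0,0,0,0]
Step 5: insert os at [17, 29, 32] -> counters=[0,0,1,0,1,0,0,1,0,0,1,0,1,0,0,0,0,2,0,0,0,1,1,0,0,1,0,0,0,2,0,0,2,0,1,0,0,0,0]
Step 6: delete os at [17, 29, 32] -> counters=[0,0,1,0,1,0,0,1,0,0,1,0,1,0,0,0,0,1,0,0,0,1,1,0,0,1,0,0,0,1,0,0,1,0,1,0,0,0,0]
Step 7: insert vnl at [7, 10, 22] -> counters=[0,0,1,0,1,0,0,2,0,0,2,0,1,0,0,0,0,1,0,0,0,1,2,0,0,1,0,0,0,1,0,0,1,0,1,0,0,0,0]
Step 8: insert vnl at [7, 10, 22] -> counters=[0,0,1,0,1,0,0,3,0,0,3,0,1,0,0,0,0,1,0,0,0,1,3,0,0,1,0,0,0,1,0,0,1,0,1,0,0,0,0]
Step 9: insert lkh at [2, 12, 25] -> counters=[0,0,2,0,1,0,0,3,0,0,3,0,2,0,0,0,0,1,0,0,0,1,3,0,0,2,0,0,0,1,0,0,1,0,1,0,0,0,0]
Step 10: insert f at [4, 21, 34] -> counters=[0,0,2,0,2,0,0,3,0,0,3,0,2,0,0,0,0,1,0,0,0,2,3,0,0,2,0,0,0,1,0,0,1,0,2,0,0,0,0]
Step 11: delete vnl at [7, 10, 22] -> counters=[0,0,2,0,2,0,0,2,0,0,2,0,2,0,0,0,0,1,0,0,0,2,2,0,0,2,0,0,0,1,0,0,1,0,2,0,0,0,0]
Step 12: delete lkh at [2, 12, 25] -> counters=[0,0,1,0,2,0,0,2,0,0,2,0,1,0,0,0,0,1,0,0,0,2,2,0,0,1,0,0,0,1,0,0,1,0,2,0,0,0,0]
Step 13: insert lkh at [2, 12, 25] -> counters=[0,0,2,0,2,0,0,2,0,0,2,0,2,0,0,0,0,1,0,0,0,2,2,0,0,2,0,0,0,1,0,0,1,0,2,0,0,0,0]
Step 14: insert f at [4, 21, 34] -> counters=[0,0,2,0,3,0,0,2,0,0,2,0,2,0,0,0,0,1,0,0,0,3,2,0,0,2,0,0,0,1,0,0,1,0,3,0,0,0,0]
Step 15: delete lkh at [2, 12, 25] -> counters=[0,0,1,0,3,0,0,2,0,0,2,0,1,0,0,0,0,1,0,0,0,3,2,0,0,1,0,0,0,1,0,0,1,0,3,0,0,0,0]
Step 16: insert lkh at [2, 12, 25] -> counters=[0,0,2,0,3,0,0,2,0,0,2,0,2,0,0,0,0,1,0,0,0,3,2,0,0,2,0,0,0,1,0,0,1,0,3,0,0,0,0]
Step 17: insert lkh at [2, 12, 25] -> counters=[0,0,3,0,3,0,0,2,0,0,2,0,3,0,0,0,0,1,0,0,0,3,2,0,0,3,0,0,0,1,0,0,1,0,3,0,0,0,0]
Query vnl: check counters[7]=2 counters[10]=2 counters[22]=2 -> maybe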